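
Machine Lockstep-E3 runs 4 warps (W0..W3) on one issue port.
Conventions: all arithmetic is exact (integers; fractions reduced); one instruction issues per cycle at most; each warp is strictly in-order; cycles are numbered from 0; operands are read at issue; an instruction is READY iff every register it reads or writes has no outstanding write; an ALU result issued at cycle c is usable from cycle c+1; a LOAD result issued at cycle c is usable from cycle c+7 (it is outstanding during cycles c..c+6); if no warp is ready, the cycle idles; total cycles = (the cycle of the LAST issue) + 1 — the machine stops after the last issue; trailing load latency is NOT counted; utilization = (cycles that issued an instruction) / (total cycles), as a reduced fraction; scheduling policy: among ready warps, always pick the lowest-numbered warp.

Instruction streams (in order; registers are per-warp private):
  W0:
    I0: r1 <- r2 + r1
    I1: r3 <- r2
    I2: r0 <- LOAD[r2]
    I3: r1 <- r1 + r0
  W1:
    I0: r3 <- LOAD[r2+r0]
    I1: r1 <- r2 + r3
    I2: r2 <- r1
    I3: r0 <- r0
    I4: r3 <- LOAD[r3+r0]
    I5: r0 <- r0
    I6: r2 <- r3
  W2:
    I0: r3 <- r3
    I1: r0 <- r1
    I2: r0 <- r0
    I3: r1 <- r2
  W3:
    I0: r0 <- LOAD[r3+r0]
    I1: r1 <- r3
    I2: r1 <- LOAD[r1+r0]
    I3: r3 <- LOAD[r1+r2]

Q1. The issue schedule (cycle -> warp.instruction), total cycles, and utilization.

cycle 0: W0.I0
cycle 1: W0.I1
cycle 2: W0.I2
cycle 3: W1.I0
cycle 4: W2.I0
cycle 5: W2.I1
cycle 6: W2.I2
cycle 7: W2.I3
cycle 8: W3.I0
cycle 9: W0.I3
cycle 10: W1.I1
cycle 11: W1.I2
cycle 12: W1.I3
cycle 13: W1.I4
cycle 14: W1.I5
cycle 15: W3.I1
cycle 16: W3.I2
cycle 17: idle
cycle 18: idle
cycle 19: idle
cycle 20: W1.I6
cycle 21: idle
cycle 22: idle
cycle 23: W3.I3

Answer: 24 cycles, utilization 19/24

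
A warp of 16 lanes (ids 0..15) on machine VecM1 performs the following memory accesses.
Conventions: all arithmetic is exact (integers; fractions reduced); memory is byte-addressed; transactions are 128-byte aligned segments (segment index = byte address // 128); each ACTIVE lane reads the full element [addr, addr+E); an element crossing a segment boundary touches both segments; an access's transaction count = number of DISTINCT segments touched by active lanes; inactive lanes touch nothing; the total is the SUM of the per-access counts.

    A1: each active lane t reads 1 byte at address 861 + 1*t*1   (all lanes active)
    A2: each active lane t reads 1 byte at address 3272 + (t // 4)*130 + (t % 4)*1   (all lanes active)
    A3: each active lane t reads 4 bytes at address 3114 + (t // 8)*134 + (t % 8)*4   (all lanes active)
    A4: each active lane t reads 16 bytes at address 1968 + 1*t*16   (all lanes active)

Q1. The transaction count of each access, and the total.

A1: 1 transaction
A2: 4 transactions
A3: 2 transactions
A4: 3 transactions

Answer: 1,4,2,3; total 10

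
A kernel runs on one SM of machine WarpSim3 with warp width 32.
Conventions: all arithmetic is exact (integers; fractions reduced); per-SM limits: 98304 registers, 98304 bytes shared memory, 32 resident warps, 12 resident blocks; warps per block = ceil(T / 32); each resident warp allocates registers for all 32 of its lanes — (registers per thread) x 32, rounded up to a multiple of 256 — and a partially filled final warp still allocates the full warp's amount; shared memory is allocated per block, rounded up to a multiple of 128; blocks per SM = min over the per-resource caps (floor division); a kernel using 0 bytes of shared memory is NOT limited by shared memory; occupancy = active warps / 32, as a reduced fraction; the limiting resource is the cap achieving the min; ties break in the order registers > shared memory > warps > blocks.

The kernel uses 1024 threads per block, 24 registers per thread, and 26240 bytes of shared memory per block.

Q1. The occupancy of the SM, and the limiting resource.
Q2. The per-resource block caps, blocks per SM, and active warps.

Answer: occupancy 1, limited by warps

registers: 4 blocks
shared memory: 3 blocks
warps: 1 block
blocks: 12 blocks

Answer: 1 block, 32 active warps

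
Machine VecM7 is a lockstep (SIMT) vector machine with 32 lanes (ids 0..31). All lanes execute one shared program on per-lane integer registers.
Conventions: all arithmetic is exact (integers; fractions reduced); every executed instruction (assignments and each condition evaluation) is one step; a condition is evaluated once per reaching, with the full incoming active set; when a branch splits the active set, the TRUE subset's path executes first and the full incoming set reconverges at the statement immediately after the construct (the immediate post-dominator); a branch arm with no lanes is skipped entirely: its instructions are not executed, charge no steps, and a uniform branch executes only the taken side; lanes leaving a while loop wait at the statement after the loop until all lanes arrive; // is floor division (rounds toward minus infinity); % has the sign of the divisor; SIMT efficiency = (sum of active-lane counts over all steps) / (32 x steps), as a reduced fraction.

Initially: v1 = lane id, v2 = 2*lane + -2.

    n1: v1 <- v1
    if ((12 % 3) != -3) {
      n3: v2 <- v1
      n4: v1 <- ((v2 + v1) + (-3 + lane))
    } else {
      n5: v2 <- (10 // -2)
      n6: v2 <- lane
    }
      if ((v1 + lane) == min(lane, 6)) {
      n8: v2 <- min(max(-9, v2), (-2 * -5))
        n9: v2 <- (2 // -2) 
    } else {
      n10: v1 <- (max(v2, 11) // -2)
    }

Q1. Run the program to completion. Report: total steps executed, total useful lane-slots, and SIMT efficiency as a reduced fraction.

Answer: 8 steps, 193 useful, 193/256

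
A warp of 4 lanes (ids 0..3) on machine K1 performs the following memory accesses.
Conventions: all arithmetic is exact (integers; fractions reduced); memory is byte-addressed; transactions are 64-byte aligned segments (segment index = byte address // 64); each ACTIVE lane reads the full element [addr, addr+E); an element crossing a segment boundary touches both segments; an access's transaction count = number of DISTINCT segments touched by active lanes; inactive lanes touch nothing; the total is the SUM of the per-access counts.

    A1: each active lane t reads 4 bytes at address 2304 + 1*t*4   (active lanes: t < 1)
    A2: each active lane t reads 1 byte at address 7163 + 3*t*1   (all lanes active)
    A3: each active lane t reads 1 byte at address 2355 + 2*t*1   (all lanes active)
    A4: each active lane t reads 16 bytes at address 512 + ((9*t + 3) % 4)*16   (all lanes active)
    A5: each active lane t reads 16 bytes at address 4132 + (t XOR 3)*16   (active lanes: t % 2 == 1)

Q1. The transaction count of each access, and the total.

A1: 1 transaction
A2: 2 transactions
A3: 1 transaction
A4: 1 transaction
A5: 2 transactions

Answer: 1,2,1,1,2; total 7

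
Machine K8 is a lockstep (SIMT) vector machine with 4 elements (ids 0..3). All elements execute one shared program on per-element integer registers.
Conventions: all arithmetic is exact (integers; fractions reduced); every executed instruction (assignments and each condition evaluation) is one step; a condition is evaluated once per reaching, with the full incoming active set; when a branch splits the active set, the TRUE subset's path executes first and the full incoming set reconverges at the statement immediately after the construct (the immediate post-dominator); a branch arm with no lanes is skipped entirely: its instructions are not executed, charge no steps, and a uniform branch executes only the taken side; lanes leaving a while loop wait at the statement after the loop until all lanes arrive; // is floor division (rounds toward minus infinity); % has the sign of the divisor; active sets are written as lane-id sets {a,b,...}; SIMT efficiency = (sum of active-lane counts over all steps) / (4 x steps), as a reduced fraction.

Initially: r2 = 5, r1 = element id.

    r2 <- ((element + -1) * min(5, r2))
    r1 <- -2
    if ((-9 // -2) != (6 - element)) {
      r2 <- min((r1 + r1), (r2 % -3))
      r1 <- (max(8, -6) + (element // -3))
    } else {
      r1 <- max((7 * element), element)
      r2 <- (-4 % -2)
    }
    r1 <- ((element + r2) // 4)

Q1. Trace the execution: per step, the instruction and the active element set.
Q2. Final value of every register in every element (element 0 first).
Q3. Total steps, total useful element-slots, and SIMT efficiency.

step 0: r2 <- ((element + -1) * min(5, r2)) {0,1,2,3}
step 1: r1 <- -2                     {0,1,2,3}
step 2: eval ((-9 // -2) != (6 - element)) {0,1,2,3}
step 3: r2 <- min((r1 + r1), (r2 % -3)) {0,1,3}
step 4: r1 <- (max(8, -6) + (element // -3)) {0,1,3}
step 5: r1 <- max((7 * element), element) {2}
step 6: r2 <- (-4 % -2)              {2}
step 7: r1 <- ((element + r2) // 4)  {0,1,2,3}

Answer: 8 steps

r2: -4,-4,0,-4
r1: -1,-1,0,-1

steps = 8; useful = 24; efficiency = 24/32 = 3/4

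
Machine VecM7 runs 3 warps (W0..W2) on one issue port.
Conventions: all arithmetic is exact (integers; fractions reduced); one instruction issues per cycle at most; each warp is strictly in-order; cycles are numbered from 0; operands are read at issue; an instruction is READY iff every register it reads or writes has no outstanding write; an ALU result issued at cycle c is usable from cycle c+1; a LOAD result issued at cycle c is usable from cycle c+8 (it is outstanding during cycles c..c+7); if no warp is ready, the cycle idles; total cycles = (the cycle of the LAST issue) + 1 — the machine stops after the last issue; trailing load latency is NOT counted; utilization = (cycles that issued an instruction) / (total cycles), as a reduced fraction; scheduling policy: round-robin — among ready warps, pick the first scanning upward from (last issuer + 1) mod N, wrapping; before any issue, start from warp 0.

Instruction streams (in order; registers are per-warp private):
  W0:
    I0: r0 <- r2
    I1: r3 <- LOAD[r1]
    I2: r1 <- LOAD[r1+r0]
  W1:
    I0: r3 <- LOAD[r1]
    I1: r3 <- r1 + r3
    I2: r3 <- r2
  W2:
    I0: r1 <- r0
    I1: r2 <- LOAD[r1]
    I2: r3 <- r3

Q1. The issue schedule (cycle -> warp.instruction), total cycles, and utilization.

cycle 0: W0.I0
cycle 1: W1.I0
cycle 2: W2.I0
cycle 3: W0.I1
cycle 4: W2.I1
cycle 5: W0.I2
cycle 6: W2.I2
cycle 7: idle
cycle 8: idle
cycle 9: W1.I1
cycle 10: W1.I2

Answer: 11 cycles, utilization 9/11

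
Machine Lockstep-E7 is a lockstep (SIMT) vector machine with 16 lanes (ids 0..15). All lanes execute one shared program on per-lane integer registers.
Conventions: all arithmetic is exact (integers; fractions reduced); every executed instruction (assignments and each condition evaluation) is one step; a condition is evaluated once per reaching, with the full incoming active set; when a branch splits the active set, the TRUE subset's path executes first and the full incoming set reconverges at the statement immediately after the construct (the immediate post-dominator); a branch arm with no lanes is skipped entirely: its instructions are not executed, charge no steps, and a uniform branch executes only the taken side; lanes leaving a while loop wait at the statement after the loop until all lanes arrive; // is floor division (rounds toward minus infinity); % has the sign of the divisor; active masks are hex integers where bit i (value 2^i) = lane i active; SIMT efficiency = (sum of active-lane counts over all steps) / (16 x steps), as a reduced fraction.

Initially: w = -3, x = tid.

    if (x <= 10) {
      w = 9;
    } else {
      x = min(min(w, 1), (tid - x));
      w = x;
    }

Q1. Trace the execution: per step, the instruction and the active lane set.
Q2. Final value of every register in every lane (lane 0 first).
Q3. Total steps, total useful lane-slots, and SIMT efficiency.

step 0: eval (x <= 10)               0xffff
step 1: w <- 9                       0x07ff
step 2: x <- min(min(w, 1), (tid - x)) 0xf800
step 3: w <- x                       0xf800

Answer: 4 steps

w: 9,9,9,9,9,9,9,9,9,9,9,-3,-3,-3,-3,-3
x: 0,1,2,3,4,5,6,7,8,9,10,-3,-3,-3,-3,-3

steps = 4; useful = 37; efficiency = 37/64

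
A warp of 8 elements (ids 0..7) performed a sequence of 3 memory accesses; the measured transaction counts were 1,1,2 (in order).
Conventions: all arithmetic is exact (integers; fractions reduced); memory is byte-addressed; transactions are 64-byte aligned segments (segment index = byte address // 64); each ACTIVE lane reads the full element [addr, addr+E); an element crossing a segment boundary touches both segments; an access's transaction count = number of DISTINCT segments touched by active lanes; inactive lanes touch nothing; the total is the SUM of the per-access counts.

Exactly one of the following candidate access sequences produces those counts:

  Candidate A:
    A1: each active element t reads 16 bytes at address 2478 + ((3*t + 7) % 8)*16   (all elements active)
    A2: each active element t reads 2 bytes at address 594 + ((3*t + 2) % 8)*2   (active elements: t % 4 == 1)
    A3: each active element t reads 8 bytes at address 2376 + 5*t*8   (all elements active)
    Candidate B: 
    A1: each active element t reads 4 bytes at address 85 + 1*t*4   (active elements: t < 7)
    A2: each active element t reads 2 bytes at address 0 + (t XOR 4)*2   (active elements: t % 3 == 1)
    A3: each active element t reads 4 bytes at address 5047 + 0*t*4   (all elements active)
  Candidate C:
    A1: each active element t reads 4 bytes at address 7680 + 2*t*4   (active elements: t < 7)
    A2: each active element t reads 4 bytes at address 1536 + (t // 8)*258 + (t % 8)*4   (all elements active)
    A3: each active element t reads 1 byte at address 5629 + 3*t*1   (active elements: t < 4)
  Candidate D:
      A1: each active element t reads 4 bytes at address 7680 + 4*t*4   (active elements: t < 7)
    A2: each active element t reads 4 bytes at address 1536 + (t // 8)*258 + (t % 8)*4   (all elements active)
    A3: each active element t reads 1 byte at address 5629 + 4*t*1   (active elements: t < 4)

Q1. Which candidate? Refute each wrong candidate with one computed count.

A: A1 gives 3 transactions, not 1
B: A3 gives 1 transaction, not 2
D: A1 gives 2 transactions, not 1
C: all counts match (1,1,2)

Answer: C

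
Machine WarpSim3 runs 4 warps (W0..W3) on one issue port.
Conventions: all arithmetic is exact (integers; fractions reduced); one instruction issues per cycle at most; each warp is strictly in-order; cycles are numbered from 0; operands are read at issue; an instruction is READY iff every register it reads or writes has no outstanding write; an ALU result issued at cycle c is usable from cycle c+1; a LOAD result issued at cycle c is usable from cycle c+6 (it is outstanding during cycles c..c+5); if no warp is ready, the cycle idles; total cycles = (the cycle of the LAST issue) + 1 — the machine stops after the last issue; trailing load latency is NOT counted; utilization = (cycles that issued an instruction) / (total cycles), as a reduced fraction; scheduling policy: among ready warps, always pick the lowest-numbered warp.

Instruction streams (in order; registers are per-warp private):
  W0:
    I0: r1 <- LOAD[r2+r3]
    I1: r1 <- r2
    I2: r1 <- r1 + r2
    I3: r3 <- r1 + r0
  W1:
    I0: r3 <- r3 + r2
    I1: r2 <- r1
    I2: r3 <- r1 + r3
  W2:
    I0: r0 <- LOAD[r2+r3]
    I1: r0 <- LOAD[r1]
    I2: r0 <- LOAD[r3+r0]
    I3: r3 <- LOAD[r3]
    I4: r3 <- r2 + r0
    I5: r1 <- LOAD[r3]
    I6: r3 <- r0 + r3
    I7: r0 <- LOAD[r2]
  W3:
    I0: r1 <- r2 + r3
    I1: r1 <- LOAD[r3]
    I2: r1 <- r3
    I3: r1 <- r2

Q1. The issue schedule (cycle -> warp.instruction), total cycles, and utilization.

cycle 0: W0.I0
cycle 1: W1.I0
cycle 2: W1.I1
cycle 3: W1.I2
cycle 4: W2.I0
cycle 5: W3.I0
cycle 6: W0.I1
cycle 7: W0.I2
cycle 8: W0.I3
cycle 9: W3.I1
cycle 10: W2.I1
cycle 11: idle
cycle 12: idle
cycle 13: idle
cycle 14: idle
cycle 15: W3.I2
cycle 16: W2.I2
cycle 17: W2.I3
cycle 18: W3.I3
cycle 19: idle
cycle 20: idle
cycle 21: idle
cycle 22: idle
cycle 23: W2.I4
cycle 24: W2.I5
cycle 25: W2.I6
cycle 26: W2.I7

Answer: 27 cycles, utilization 19/27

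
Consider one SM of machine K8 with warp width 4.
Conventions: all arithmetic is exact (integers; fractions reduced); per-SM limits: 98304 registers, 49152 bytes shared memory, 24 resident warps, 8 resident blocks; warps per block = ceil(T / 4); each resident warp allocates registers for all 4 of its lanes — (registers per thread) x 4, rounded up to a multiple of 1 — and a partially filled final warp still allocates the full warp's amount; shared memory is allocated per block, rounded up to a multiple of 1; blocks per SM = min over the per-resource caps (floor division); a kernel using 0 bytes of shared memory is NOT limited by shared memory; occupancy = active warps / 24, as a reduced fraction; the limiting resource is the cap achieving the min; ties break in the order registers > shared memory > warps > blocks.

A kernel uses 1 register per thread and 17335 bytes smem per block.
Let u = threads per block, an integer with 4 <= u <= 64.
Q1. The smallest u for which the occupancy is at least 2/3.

Answer: u = 29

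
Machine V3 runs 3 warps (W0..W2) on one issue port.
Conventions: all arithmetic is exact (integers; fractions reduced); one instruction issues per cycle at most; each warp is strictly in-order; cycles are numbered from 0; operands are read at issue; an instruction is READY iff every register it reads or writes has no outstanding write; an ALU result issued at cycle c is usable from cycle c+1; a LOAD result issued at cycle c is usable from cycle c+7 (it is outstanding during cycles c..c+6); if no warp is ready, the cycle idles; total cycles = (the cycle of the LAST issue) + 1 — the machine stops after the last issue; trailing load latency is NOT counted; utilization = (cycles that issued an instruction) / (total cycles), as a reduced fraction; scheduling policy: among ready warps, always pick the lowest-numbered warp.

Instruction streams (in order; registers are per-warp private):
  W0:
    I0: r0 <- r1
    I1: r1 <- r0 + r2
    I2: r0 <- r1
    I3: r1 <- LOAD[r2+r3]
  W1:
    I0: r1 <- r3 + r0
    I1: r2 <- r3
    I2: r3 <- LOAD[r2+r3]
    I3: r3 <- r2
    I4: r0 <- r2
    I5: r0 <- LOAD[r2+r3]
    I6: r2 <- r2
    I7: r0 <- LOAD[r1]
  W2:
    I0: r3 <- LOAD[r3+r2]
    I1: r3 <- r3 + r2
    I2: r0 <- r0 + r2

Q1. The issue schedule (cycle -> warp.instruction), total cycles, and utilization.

cycle 0: W0.I0
cycle 1: W0.I1
cycle 2: W0.I2
cycle 3: W0.I3
cycle 4: W1.I0
cycle 5: W1.I1
cycle 6: W1.I2
cycle 7: W2.I0
cycle 8: idle
cycle 9: idle
cycle 10: idle
cycle 11: idle
cycle 12: idle
cycle 13: W1.I3
cycle 14: W1.I4
cycle 15: W1.I5
cycle 16: W1.I6
cycle 17: W2.I1
cycle 18: W2.I2
cycle 19: idle
cycle 20: idle
cycle 21: idle
cycle 22: W1.I7

Answer: 23 cycles, utilization 15/23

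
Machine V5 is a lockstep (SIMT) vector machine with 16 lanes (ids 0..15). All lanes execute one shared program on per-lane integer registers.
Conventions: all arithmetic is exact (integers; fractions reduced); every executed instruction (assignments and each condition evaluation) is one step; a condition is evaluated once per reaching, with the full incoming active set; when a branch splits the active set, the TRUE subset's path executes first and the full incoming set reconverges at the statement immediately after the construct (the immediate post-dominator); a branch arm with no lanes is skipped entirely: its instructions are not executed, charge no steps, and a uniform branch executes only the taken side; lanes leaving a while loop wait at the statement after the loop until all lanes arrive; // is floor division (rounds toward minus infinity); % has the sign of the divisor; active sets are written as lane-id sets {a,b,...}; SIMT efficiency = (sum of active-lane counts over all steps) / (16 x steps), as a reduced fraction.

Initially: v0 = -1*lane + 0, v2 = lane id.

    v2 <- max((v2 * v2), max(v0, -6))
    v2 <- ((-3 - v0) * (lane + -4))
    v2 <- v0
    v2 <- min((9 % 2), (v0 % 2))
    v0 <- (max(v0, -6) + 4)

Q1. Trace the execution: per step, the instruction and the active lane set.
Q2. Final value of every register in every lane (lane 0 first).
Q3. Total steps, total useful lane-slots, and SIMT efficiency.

step 0: v2 <- max((v2 * v2), max(v0, -6)) {0,1,2,3,4,5,6,7,8,9,10,11,12,13,14,15}
step 1: v2 <- ((-3 - v0) * (lane + -4)) {0,1,2,3,4,5,6,7,8,9,10,11,12,13,14,15}
step 2: v2 <- v0                     {0,1,2,3,4,5,6,7,8,9,10,11,12,13,14,15}
step 3: v2 <- min((9 % 2), (v0 % 2)) {0,1,2,3,4,5,6,7,8,9,10,11,12,13,14,15}
step 4: v0 <- (max(v0, -6) + 4)      {0,1,2,3,4,5,6,7,8,9,10,11,12,13,14,15}

Answer: 5 steps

v0: 4,3,2,1,0,-1,-2,-2,-2,-2,-2,-2,-2,-2,-2,-2
v2: 0,1,0,1,0,1,0,1,0,1,0,1,0,1,0,1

steps = 5; useful = 80; efficiency = 80/80 = 1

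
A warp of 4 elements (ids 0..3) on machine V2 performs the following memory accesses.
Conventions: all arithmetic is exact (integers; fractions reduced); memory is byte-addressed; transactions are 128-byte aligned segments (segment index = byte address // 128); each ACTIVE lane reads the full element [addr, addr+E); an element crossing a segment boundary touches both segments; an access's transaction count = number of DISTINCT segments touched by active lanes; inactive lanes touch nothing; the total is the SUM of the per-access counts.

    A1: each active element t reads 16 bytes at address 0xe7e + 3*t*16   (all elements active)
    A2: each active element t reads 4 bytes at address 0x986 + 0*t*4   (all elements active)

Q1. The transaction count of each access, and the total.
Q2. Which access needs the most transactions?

A1: 3 transactions
A2: 1 transaction

Answer: 3,1; total 4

Answer: A1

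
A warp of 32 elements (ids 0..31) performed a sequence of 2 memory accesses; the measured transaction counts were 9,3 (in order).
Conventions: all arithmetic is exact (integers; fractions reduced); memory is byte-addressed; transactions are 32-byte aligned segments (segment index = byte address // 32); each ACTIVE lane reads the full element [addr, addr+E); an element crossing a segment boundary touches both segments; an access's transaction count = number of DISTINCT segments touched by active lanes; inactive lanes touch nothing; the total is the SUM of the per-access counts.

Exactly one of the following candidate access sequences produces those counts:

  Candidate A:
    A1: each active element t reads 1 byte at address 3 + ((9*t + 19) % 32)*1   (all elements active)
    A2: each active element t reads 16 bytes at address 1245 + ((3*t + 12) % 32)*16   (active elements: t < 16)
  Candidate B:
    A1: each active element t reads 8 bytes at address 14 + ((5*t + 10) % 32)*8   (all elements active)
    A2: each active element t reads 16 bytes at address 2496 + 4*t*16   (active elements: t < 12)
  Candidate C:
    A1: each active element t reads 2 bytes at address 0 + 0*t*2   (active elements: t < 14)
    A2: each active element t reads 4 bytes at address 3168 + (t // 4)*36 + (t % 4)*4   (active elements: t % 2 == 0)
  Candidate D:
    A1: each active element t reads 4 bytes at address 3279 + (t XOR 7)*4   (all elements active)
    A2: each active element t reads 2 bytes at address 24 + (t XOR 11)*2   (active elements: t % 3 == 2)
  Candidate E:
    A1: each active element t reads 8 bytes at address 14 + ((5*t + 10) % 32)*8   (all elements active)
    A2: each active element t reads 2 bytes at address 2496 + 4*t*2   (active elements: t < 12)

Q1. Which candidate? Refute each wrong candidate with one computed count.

A: A1 gives 2 transactions, not 9
B: A2 gives 12 transactions, not 3
C: A1 gives 1 transaction, not 9
D: A1 gives 5 transactions, not 9
E: all counts match (9,3)

Answer: E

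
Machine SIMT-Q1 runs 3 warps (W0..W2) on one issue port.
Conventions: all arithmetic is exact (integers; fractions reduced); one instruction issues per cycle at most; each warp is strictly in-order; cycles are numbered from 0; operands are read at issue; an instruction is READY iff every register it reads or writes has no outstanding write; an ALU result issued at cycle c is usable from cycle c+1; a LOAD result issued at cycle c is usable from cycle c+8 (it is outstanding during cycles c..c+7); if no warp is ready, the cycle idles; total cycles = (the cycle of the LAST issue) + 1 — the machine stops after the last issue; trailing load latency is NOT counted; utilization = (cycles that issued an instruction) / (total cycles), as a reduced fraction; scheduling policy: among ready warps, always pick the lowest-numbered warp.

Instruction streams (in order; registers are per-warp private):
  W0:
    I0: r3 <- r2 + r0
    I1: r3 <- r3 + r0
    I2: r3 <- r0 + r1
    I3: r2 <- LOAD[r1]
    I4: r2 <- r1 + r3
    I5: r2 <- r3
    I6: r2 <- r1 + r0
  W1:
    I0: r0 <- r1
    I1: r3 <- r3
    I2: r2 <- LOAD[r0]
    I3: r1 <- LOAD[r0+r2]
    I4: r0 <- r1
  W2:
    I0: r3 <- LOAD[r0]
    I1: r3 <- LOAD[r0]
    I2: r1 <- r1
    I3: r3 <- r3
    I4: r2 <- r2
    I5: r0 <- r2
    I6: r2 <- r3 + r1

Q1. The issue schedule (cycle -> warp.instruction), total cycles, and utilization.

cycle 0: W0.I0
cycle 1: W0.I1
cycle 2: W0.I2
cycle 3: W0.I3
cycle 4: W1.I0
cycle 5: W1.I1
cycle 6: W1.I2
cycle 7: W2.I0
cycle 8: idle
cycle 9: idle
cycle 10: idle
cycle 11: W0.I4
cycle 12: W0.I5
cycle 13: W0.I6
cycle 14: W1.I3
cycle 15: W2.I1
cycle 16: W2.I2
cycle 17: idle
cycle 18: idle
cycle 19: idle
cycle 20: idle
cycle 21: idle
cycle 22: W1.I4
cycle 23: W2.I3
cycle 24: W2.I4
cycle 25: W2.I5
cycle 26: W2.I6

Answer: 27 cycles, utilization 19/27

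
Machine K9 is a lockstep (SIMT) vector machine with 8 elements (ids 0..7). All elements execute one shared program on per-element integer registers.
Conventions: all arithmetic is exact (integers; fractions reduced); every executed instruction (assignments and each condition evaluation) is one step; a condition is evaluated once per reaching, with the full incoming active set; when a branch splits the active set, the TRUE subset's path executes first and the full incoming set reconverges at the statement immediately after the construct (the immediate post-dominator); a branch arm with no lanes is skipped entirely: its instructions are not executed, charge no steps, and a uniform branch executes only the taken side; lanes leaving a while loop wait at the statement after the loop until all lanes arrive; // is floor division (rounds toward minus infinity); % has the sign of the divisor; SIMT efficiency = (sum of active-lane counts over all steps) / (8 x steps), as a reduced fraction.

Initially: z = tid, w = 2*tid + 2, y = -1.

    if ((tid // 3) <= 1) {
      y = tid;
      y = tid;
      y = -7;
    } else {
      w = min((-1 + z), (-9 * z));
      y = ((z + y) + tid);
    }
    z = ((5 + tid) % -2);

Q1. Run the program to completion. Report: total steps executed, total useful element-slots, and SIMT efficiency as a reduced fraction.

Answer: 7 steps, 38 useful, 19/28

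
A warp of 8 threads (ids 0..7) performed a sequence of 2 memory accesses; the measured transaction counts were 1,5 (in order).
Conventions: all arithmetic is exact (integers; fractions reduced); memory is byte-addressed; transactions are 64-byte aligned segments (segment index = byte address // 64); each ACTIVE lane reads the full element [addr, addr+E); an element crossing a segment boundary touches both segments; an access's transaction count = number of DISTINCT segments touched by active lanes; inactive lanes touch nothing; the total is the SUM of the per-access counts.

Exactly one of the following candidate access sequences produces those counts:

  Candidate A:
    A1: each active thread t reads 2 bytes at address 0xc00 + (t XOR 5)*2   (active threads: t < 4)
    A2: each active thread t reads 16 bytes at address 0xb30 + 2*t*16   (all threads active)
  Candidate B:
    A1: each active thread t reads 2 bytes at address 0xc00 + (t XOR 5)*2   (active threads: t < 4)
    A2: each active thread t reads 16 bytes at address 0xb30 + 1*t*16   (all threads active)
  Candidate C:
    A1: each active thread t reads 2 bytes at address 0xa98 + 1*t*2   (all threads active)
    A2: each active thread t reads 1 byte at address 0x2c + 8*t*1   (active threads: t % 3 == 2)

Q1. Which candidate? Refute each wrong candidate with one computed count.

B: A2 gives 3 transactions, not 5
C: A2 gives 2 transactions, not 5
A: all counts match (1,5)

Answer: A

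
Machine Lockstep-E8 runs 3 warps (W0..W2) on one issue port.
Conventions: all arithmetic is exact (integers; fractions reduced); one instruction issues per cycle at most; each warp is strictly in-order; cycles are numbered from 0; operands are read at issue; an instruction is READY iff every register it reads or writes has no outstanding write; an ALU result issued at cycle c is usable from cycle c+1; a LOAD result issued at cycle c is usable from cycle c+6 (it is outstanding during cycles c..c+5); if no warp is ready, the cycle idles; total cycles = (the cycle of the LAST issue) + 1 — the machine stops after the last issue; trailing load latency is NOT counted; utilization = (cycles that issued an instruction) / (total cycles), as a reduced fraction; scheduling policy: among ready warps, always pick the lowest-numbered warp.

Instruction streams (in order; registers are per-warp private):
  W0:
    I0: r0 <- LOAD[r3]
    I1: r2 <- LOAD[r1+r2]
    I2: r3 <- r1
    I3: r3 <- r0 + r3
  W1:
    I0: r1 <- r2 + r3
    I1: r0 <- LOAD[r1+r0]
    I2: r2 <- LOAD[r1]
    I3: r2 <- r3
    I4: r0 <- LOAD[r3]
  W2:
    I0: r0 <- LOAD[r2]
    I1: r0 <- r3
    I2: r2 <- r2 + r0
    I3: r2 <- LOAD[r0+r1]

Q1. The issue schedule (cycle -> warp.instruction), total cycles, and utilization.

cycle 0: W0.I0
cycle 1: W0.I1
cycle 2: W0.I2
cycle 3: W1.I0
cycle 4: W1.I1
cycle 5: W1.I2
cycle 6: W0.I3
cycle 7: W2.I0
cycle 8: idle
cycle 9: idle
cycle 10: idle
cycle 11: W1.I3
cycle 12: W1.I4
cycle 13: W2.I1
cycle 14: W2.I2
cycle 15: W2.I3

Answer: 16 cycles, utilization 13/16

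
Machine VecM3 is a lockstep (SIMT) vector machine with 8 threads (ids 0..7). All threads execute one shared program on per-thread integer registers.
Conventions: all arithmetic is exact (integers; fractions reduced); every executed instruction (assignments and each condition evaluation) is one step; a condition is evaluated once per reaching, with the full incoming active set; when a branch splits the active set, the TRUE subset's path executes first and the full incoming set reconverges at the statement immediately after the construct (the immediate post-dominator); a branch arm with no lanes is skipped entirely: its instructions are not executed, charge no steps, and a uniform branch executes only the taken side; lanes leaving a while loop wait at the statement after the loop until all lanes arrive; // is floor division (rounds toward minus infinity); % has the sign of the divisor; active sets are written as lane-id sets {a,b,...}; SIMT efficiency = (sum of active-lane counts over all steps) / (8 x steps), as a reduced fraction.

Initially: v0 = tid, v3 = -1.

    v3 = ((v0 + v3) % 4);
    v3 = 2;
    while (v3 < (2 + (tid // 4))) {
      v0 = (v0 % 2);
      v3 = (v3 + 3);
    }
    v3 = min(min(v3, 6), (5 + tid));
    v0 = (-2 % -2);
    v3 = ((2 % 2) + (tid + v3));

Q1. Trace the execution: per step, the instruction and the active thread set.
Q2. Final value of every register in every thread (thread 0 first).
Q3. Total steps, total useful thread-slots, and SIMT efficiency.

step 0: v3 <- ((v0 + v3) % 4)        {0,1,2,3,4,5,6,7}
step 1: v3 <- 2                      {0,1,2,3,4,5,6,7}
step 2: eval (v3 < (2 + (tid // 4))) {0,1,2,3,4,5,6,7}
step 3: v0 <- (v0 % 2)               {4,5,6,7}
step 4: v3 <- (v3 + 3)               {4,5,6,7}
step 5: eval (v3 < (2 + (tid // 4))) {4,5,6,7}
step 6: v3 <- min(min(v3, 6), (5 + tid)) {0,1,2,3,4,5,6,7}
step 7: v0 <- (-2 % -2)              {0,1,2,3,4,5,6,7}
step 8: v3 <- ((2 % 2) + (tid + v3)) {0,1,2,3,4,5,6,7}

Answer: 9 steps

v0: 0,0,0,0,0,0,0,0
v3: 2,3,4,5,9,10,11,12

steps = 9; useful = 60; efficiency = 60/72 = 5/6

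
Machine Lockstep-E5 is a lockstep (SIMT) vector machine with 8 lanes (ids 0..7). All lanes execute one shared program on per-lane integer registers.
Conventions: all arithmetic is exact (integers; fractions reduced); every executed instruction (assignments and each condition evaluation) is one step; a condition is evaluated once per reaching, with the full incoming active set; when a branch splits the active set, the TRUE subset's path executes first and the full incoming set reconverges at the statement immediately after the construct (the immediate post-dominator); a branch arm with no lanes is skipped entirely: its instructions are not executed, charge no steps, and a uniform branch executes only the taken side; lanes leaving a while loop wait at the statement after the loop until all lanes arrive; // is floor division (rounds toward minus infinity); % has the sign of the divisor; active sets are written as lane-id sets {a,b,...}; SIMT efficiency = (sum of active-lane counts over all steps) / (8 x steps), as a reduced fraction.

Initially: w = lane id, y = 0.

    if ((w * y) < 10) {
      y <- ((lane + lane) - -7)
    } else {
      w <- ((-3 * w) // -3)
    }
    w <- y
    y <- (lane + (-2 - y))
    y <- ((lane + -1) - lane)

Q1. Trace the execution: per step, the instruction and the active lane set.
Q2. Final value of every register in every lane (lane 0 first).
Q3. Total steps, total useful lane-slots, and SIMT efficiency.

step 0: eval ((w * y) < 10)          {0,1,2,3,4,5,6,7}
step 1: y <- ((lane + lane) - -7)    {0,1,2,3,4,5,6,7}
step 2: w <- y                       {0,1,2,3,4,5,6,7}
step 3: y <- (lane + (-2 - y))       {0,1,2,3,4,5,6,7}
step 4: y <- ((lane + -1) - lane)    {0,1,2,3,4,5,6,7}

Answer: 5 steps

w: 7,9,11,13,15,17,19,21
y: -1,-1,-1,-1,-1,-1,-1,-1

steps = 5; useful = 40; efficiency = 40/40 = 1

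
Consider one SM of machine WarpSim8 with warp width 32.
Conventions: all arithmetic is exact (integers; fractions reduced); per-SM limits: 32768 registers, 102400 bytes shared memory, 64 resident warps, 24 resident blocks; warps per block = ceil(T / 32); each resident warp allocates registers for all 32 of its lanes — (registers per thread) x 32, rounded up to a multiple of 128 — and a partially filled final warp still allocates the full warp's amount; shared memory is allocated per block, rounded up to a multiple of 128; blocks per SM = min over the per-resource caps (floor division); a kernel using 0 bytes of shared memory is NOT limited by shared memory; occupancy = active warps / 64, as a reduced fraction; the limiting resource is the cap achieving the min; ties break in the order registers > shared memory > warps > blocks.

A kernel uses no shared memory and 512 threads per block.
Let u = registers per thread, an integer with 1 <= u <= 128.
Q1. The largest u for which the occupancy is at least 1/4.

Answer: u = 64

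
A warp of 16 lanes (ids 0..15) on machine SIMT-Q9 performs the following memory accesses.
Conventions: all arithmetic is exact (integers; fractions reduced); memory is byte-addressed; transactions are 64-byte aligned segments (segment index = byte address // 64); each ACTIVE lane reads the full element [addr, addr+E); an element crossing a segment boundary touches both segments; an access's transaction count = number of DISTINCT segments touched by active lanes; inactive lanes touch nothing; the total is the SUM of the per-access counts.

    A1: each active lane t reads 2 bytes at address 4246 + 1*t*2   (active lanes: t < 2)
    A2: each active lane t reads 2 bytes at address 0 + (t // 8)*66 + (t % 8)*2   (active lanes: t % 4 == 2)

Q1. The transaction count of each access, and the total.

A1: 1 transaction
A2: 2 transactions

Answer: 1,2; total 3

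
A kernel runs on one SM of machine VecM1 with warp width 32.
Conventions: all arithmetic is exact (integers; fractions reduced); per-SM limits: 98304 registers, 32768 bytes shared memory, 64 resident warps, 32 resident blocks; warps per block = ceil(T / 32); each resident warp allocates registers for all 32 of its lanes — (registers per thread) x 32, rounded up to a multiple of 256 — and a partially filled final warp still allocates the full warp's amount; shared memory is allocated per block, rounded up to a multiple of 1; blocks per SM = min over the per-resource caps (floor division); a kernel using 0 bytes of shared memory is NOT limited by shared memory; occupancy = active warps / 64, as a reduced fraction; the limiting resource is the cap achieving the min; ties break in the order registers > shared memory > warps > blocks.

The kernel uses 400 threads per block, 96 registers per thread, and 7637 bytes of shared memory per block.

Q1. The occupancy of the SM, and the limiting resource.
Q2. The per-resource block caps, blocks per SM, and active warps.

Answer: occupancy 13/32, limited by registers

registers: 2 blocks
shared memory: 4 blocks
warps: 4 blocks
blocks: 32 blocks

Answer: 2 blocks, 26 active warps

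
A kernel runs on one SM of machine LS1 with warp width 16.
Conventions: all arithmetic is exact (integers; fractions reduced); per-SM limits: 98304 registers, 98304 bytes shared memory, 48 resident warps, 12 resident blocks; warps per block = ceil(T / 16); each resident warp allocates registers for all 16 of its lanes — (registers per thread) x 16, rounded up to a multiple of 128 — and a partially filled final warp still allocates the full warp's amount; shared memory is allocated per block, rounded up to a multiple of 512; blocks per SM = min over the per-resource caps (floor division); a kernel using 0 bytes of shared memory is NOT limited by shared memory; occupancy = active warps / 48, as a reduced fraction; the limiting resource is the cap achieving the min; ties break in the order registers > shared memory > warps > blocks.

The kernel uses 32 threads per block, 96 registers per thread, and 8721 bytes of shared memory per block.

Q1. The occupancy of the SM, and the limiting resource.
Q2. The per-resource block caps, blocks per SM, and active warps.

Answer: occupancy 5/12, limited by shared memory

registers: 32 blocks
shared memory: 10 blocks
warps: 24 blocks
blocks: 12 blocks

Answer: 10 blocks, 20 active warps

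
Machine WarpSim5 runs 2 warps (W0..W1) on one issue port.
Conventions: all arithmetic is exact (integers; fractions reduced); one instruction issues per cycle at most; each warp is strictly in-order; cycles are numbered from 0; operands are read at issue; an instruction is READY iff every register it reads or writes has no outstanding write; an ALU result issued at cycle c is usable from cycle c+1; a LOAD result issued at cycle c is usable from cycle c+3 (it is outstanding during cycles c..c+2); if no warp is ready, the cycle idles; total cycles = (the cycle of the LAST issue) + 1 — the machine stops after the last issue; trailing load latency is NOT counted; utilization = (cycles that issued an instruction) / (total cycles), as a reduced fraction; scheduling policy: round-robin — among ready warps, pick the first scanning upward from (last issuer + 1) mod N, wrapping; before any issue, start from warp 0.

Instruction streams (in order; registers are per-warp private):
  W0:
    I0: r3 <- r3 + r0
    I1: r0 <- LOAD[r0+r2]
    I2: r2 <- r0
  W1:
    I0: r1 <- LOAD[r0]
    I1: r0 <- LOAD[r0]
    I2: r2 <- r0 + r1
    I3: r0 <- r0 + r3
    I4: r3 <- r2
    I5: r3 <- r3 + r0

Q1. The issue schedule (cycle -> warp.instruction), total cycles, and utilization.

cycle 0: W0.I0
cycle 1: W1.I0
cycle 2: W0.I1
cycle 3: W1.I1
cycle 4: idle
cycle 5: W0.I2
cycle 6: W1.I2
cycle 7: W1.I3
cycle 8: W1.I4
cycle 9: W1.I5

Answer: 10 cycles, utilization 9/10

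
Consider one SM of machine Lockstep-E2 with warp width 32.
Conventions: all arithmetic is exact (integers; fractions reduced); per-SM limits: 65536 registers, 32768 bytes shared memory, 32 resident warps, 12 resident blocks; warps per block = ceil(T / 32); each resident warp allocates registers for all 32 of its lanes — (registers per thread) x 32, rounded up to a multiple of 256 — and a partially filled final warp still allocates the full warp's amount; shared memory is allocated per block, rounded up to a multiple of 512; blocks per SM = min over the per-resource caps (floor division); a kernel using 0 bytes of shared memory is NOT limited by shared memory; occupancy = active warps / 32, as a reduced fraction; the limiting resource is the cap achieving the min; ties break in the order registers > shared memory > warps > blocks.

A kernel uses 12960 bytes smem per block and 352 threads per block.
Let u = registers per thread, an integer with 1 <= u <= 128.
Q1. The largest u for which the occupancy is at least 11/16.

Answer: u = 88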